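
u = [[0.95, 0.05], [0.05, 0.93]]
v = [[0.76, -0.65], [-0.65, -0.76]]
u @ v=[[0.69, -0.66],[-0.57, -0.74]]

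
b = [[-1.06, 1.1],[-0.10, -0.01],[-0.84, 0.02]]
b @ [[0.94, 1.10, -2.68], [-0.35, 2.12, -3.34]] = [[-1.38, 1.17, -0.83],[-0.09, -0.13, 0.30],[-0.8, -0.88, 2.18]]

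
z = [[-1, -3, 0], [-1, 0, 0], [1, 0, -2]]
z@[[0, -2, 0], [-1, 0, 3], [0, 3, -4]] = [[3, 2, -9], [0, 2, 0], [0, -8, 8]]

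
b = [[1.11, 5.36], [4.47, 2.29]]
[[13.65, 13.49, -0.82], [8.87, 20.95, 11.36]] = b @ [[0.76, 3.80, 2.93], [2.39, 1.73, -0.76]]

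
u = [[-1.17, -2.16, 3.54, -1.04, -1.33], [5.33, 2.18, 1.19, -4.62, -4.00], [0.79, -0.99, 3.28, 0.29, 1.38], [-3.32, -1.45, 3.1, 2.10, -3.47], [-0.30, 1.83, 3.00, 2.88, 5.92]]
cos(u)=[[-5.81, 11.69, 1.34, 13.44, 8.02],[-16.64, -5.50, -31.24, 10.93, 26.57],[-4.15, 6.39, -0.29, 8.79, 6.40],[-5.39, 2.48, -7.49, 5.85, 7.59],[7.87, -10.29, 6.91, -13.56, -11.79]]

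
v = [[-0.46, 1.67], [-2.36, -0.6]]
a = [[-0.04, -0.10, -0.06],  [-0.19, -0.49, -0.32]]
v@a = [[-0.3, -0.77, -0.51], [0.21, 0.53, 0.33]]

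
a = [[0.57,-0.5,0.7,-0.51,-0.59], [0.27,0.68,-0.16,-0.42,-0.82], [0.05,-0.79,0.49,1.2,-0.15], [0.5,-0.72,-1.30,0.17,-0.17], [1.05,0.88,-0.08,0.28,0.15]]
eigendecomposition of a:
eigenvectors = [[-0.70+0.00j, -0.21+0.25j, (-0.21-0.25j), -0.06-0.55j, (-0.06+0.55j)], [0.41+0.00j, (0.11+0.38j), 0.11-0.38j, (-0.19-0.28j), (-0.19+0.28j)], [(-0.47+0j), 0.30+0.04j, 0.30-0.04j, 0.40-0.16j, 0.40+0.16j], [0.03+0.00j, -0.04+0.54j, -0.04-0.54j, (0.02+0.26j), 0.02-0.26j], [-0.35+0.00j, (0.59+0j), (0.59-0j), (-0.57+0j), -0.57-0.00j]]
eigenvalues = [(1.07+0j), (-0.12+1.27j), (-0.12-1.27j), (0.61+1.29j), (0.61-1.29j)]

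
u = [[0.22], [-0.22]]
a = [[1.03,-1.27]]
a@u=[[0.51]]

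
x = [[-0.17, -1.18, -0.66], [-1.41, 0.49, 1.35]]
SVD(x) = [[-0.41,0.91], [0.91,0.41]] @ diag([2.1451067990889885, 1.142854680395628]) @ [[-0.57,0.43,0.7], [-0.64,-0.77,-0.04]]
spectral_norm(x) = 2.15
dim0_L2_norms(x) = [1.42, 1.28, 1.5]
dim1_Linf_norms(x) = [1.18, 1.41]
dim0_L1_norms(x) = [1.58, 1.67, 2.01]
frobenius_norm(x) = 2.43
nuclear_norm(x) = 3.29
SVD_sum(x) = [[0.5, -0.38, -0.61],[-1.11, 0.85, 1.37]] + [[-0.67, -0.80, -0.05], [-0.30, -0.36, -0.02]]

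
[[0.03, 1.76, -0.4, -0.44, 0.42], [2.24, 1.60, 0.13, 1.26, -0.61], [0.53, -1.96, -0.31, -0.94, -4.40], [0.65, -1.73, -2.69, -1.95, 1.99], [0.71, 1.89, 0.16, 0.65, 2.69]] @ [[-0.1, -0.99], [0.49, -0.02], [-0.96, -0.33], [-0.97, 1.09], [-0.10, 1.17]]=[[1.63, 0.08], [-0.73, -1.63], [0.64, -6.56], [3.36, 0.48], [-0.2, 3.06]]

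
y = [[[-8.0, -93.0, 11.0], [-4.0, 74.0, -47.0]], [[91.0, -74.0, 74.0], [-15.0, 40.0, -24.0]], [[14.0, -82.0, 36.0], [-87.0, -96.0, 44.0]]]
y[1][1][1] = 40.0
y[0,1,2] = -47.0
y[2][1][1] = -96.0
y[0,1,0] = -4.0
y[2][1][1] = -96.0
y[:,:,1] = [[-93.0, 74.0], [-74.0, 40.0], [-82.0, -96.0]]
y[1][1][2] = -24.0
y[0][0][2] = 11.0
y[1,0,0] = 91.0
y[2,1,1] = -96.0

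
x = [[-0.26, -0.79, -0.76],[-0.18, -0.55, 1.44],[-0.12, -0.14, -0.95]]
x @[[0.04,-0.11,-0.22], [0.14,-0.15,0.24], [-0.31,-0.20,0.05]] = [[0.11, 0.30, -0.17], [-0.53, -0.19, -0.02], [0.27, 0.22, -0.05]]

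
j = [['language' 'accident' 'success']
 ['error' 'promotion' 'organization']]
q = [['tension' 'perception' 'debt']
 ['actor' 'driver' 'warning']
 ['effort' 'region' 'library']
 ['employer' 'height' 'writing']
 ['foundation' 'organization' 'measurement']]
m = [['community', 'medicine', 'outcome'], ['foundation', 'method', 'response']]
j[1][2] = 'organization'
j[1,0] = 'error'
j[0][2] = 'success'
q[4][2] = 'measurement'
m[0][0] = 'community'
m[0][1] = 'medicine'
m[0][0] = 'community'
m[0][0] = 'community'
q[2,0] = 'effort'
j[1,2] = 'organization'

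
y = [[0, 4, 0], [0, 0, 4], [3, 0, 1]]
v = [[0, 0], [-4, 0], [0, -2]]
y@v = [[-16, 0], [0, -8], [0, -2]]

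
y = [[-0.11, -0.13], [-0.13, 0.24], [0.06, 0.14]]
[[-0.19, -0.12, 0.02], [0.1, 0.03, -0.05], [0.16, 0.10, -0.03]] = y @ [[0.74, 0.57, 0.01], [0.8, 0.45, -0.19]]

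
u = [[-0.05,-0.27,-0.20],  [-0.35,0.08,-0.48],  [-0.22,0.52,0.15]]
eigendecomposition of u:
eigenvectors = [[(0.79+0j), (-0.41+0.04j), (-0.41-0.04j)], [(0.52+0j), -0.16+0.52j, (-0.16-0.52j)], [(-0.33+0j), (0.73+0j), 0.73-0.00j]]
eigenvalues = [(-0.14+0j), (0.16+0.36j), (0.16-0.36j)]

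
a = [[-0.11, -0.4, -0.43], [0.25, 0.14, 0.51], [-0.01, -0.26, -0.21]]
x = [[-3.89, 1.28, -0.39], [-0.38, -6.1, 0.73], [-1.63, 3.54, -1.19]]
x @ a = [[0.75, 1.84, 2.41],  [-1.49, -0.89, -3.1],  [1.08, 1.46, 2.76]]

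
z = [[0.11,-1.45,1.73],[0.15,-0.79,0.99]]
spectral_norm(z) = 2.59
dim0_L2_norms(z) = [0.19, 1.65, 1.99]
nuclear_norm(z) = 2.68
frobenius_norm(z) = 2.60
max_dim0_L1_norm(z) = 2.72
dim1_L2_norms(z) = [2.26, 1.28]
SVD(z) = [[-0.87, -0.49], [-0.49, 0.87]] @ diag([2.5937597965969665, 0.08130262946094084]) @ [[-0.07, 0.64, -0.77], [0.94, 0.29, 0.16]]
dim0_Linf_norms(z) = [0.15, 1.45, 1.73]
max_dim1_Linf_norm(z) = 1.73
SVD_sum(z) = [[0.15,-1.44,1.74], [0.08,-0.81,0.98]] + [[-0.04, -0.01, -0.01], [0.07, 0.02, 0.01]]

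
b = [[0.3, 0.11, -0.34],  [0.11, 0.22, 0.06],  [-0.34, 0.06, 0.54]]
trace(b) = 1.06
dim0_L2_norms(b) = [0.47, 0.25, 0.64]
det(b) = -0.00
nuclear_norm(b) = 1.08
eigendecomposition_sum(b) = [[0.26, 0.01, -0.37], [0.01, 0.00, -0.02], [-0.37, -0.02, 0.52]] + [[-0.0, 0.0, -0.00], [0.00, -0.00, 0.0], [-0.00, 0.0, -0.00]] + [[0.04, 0.09, 0.03], [0.09, 0.22, 0.08], [0.03, 0.08, 0.03]]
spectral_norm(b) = 0.78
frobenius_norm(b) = 0.83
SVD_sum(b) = [[0.26, 0.01, -0.37], [0.01, 0.0, -0.02], [-0.37, -0.02, 0.52]] + [[0.04, 0.09, 0.03], [0.09, 0.22, 0.08], [0.03, 0.08, 0.03]] + [[-0.00, 0.00, -0.0], [0.0, -0.00, 0.00], [-0.00, 0.0, -0.00]]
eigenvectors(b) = [[-0.58, -0.72, 0.38], [-0.03, 0.48, 0.88], [0.81, -0.50, 0.30]]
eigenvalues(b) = [0.78, -0.01, 0.29]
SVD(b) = [[-0.58, -0.38, 0.72], [-0.03, -0.88, -0.48], [0.81, -0.30, 0.50]] @ diag([0.7809476868191155, 0.28748833707260396, 0.008436023891719427]) @ [[-0.58, -0.03, 0.81], [-0.38, -0.88, -0.30], [-0.72, 0.48, -0.5]]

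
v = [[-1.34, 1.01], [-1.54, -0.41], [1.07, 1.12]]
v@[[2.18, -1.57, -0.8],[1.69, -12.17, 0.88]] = [[-1.21,-10.19,1.96],[-4.05,7.41,0.87],[4.23,-15.31,0.13]]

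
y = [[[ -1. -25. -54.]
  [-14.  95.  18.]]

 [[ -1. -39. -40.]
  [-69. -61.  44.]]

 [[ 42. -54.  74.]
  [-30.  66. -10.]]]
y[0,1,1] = 95.0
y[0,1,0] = -14.0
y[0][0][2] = -54.0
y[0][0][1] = -25.0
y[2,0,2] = 74.0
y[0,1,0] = -14.0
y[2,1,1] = 66.0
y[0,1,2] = 18.0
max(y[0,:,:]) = 95.0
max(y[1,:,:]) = 44.0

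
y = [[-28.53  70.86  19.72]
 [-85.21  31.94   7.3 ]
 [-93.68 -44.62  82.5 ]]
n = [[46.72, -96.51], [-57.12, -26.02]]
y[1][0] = -85.21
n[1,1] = -26.02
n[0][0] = 46.72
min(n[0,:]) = -96.51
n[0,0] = 46.72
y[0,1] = 70.86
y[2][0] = -93.68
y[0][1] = 70.86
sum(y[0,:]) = 62.05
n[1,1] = -26.02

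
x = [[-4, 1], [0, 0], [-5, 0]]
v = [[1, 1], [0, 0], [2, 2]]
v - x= [[5, 0], [0, 0], [7, 2]]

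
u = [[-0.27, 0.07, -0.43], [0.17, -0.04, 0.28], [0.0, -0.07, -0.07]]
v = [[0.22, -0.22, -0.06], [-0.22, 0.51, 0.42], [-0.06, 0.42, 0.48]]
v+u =[[-0.05, -0.15, -0.49],  [-0.05, 0.47, 0.7],  [-0.06, 0.35, 0.41]]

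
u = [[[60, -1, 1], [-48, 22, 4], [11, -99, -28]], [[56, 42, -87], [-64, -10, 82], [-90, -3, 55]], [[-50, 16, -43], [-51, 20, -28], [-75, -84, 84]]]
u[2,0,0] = -50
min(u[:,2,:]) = -99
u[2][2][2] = 84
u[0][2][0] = 11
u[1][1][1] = -10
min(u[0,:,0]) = -48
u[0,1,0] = -48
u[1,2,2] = 55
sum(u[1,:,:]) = -19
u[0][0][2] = 1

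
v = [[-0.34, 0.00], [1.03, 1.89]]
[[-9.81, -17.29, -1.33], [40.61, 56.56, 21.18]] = v @ [[28.84, 50.84, 3.90], [5.77, 2.22, 9.08]]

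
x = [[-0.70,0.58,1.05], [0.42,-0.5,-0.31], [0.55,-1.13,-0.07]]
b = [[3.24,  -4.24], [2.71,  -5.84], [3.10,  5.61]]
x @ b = [[2.56, 5.47], [-0.96, -0.60], [-1.50, 3.87]]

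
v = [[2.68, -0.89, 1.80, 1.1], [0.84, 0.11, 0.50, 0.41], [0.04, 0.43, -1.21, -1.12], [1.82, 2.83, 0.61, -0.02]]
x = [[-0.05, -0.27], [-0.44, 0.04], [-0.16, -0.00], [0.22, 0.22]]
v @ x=[[0.21,-0.52],  [-0.08,-0.13],  [-0.24,-0.24],  [-1.44,-0.38]]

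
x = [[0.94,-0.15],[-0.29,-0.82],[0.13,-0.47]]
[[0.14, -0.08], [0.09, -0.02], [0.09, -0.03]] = x @ [[0.12, -0.08], [-0.15, 0.05]]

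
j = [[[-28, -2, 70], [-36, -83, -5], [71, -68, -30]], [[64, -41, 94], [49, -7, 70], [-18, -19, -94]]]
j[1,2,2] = -94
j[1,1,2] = 70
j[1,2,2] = -94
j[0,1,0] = -36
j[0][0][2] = 70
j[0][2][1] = -68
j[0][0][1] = -2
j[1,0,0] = 64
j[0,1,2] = -5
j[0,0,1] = -2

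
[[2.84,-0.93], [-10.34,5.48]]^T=[[2.84, -10.34],[-0.93, 5.48]]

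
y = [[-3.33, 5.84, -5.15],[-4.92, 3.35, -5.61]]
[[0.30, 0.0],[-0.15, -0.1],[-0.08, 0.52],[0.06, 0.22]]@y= [[-1.0, 1.75, -1.55], [0.99, -1.21, 1.33], [-2.29, 1.27, -2.51], [-1.28, 1.09, -1.54]]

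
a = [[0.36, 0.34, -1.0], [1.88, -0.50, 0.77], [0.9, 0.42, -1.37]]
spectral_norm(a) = 2.13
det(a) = 0.00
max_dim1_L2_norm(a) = 2.09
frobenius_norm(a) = 2.91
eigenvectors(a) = [[-0.13, 0.09, 0.34], [-0.93, 0.93, -0.87], [-0.35, 0.35, 0.35]]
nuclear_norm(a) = 4.12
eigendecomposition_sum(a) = [[0.21, 0.03, -0.13], [1.50, 0.21, -0.94], [0.57, 0.08, -0.36]] + [[0.06, 0.01, -0.04], [0.62, 0.07, -0.42], [0.23, 0.03, -0.16]] + [[0.09, 0.3, -0.83],[-0.23, -0.78, 2.13],[0.09, 0.31, -0.85]]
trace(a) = -1.51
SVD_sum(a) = [[0.32, -0.04, -0.0],[1.91, -0.21, -0.01],[0.85, -0.09, -0.00]] + [[0.04, 0.37, -1.00], [-0.03, -0.29, 0.78], [0.05, 0.51, -1.37]] + [[0.0, 0.0, 0.00], [0.00, 0.0, 0.0], [-0.0, -0.00, -0.00]]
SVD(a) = [[-0.15,0.54,-0.83], [-0.90,-0.42,-0.1], [-0.4,0.73,0.55]] @ diag([2.126629529796596, 1.9907904564747898, 0.0004487828071207116]) @ [[-0.99, 0.11, 0.00], [0.04, 0.35, -0.94], [-0.10, -0.93, -0.35]]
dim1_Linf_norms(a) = [1.0, 1.88, 1.37]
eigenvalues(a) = [0.05, -0.02, -1.54]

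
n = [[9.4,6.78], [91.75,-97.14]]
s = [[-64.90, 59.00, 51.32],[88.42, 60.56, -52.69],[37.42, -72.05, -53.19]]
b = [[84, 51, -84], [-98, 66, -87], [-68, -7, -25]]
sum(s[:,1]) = 47.510000000000005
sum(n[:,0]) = 101.15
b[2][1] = -7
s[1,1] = 60.56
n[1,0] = 91.75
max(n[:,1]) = 6.78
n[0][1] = 6.78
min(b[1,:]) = -98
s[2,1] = -72.05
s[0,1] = 59.0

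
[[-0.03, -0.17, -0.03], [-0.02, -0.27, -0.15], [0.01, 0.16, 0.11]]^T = [[-0.03, -0.02, 0.01], [-0.17, -0.27, 0.16], [-0.03, -0.15, 0.11]]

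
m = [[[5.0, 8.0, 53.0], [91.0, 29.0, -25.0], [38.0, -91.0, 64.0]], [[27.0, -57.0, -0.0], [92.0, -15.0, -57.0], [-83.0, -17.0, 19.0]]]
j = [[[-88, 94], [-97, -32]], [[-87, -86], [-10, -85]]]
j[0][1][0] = -97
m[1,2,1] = -17.0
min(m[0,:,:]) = -91.0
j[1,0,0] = -87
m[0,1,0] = 91.0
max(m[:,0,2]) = 53.0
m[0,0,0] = 5.0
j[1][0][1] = -86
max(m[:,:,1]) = 29.0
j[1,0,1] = -86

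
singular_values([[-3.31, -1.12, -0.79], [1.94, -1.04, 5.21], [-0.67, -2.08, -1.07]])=[6.09, 3.26, 1.72]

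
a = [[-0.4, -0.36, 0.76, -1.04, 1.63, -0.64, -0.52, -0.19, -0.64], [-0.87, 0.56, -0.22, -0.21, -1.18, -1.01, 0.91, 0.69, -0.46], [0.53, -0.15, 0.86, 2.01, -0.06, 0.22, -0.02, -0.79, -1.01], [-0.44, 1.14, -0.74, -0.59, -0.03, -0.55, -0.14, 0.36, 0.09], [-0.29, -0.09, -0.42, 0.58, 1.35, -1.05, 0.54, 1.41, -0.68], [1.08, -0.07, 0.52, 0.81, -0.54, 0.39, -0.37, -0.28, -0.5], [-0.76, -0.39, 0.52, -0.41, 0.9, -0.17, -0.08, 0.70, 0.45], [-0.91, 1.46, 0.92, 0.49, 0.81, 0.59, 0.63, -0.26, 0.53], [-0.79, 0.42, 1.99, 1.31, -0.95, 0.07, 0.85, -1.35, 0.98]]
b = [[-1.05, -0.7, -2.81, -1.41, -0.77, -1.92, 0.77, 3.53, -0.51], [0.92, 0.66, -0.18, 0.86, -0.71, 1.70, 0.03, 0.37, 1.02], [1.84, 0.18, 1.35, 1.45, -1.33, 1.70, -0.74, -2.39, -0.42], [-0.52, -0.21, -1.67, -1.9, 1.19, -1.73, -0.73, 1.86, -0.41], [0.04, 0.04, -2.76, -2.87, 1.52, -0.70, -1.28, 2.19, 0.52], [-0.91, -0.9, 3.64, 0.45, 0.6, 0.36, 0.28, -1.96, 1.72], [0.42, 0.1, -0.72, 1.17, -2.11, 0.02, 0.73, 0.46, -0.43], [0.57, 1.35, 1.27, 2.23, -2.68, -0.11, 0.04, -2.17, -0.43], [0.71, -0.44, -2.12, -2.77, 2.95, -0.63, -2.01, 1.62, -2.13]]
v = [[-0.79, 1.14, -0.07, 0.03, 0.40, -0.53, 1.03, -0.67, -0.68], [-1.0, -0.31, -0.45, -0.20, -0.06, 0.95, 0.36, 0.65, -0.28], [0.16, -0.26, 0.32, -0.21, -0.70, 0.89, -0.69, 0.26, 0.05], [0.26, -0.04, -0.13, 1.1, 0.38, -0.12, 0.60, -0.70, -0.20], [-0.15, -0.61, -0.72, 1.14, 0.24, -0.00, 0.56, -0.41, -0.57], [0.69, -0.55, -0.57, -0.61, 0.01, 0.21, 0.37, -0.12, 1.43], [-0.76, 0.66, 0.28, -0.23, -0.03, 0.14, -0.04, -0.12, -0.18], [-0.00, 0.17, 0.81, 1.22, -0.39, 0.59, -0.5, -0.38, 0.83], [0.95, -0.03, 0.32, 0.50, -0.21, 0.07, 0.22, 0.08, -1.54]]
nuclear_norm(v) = 12.72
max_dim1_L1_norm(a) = 8.71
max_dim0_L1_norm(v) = 5.76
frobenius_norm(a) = 7.01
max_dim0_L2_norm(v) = 2.46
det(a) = 37.73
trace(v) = -1.19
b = v @ a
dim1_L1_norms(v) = [5.34, 4.26, 3.54, 3.53, 4.4, 4.56, 2.44, 4.89, 3.92]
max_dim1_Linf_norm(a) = 2.01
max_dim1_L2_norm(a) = 3.3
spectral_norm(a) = 4.28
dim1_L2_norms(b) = [5.39, 2.57, 4.29, 3.91, 5.04, 4.74, 2.73, 4.56, 5.76]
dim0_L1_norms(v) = [4.76, 3.77, 3.67, 5.24, 2.42, 3.5, 4.37, 3.39, 5.76]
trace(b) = -2.63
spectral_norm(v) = 2.98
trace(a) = 2.81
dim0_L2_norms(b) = [2.73, 1.96, 6.33, 5.56, 5.22, 3.67, 2.82, 6.16, 3.13]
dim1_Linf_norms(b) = [3.53, 1.7, 2.39, 1.9, 2.87, 3.64, 2.11, 2.68, 2.95]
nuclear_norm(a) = 17.67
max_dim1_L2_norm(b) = 5.76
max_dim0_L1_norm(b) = 16.55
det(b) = -0.20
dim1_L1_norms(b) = [13.47, 6.45, 11.4, 10.22, 11.92, 10.82, 6.16, 10.85, 15.38]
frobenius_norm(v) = 5.21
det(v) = -0.00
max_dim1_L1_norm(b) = 15.38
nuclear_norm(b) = 27.06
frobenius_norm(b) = 13.37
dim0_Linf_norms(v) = [1.0, 1.14, 0.81, 1.22, 0.7, 0.95, 1.03, 0.7, 1.54]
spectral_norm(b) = 10.91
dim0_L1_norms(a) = [6.07, 4.64, 6.95, 7.45, 7.45, 4.69, 4.06, 6.03, 5.34]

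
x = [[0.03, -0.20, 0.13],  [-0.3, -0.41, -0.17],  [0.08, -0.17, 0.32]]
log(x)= [[(-2.38+0.43j), (0.39+0.84j), (0.95+0.1j)], [0.79+1.37j, (-0.81+2.66j), -0.40+0.32j], [(0.9+0.23j), -0.16+0.45j, -1.38+0.05j]]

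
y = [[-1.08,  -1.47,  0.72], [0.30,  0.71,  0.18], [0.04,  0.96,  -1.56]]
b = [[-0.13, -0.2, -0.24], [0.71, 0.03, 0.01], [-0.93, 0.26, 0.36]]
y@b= [[-1.57,  0.36,  0.50], [0.3,  0.01,  -0.00], [2.13,  -0.38,  -0.56]]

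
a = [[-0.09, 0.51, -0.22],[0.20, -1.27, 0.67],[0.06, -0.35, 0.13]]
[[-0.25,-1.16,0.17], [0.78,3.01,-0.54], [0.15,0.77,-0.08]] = a @ [[-1.16,  0.96,  -1.74], [-0.24,  -1.6,  -0.60], [1.05,  1.17,  -1.43]]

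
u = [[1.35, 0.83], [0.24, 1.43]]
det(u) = 1.73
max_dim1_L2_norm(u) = 1.58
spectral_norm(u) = 1.96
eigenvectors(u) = [[-0.9, -0.86], [0.44, -0.51]]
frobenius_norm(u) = 2.15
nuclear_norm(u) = 2.84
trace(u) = 2.78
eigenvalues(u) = [0.94, 1.84]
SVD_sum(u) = [[0.88, 1.18],[0.77, 1.03]] + [[0.47, -0.35], [-0.53, 0.4]]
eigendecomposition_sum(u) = [[0.51, -0.87], [-0.25, 0.43]] + [[0.84, 1.70], [0.49, 1.00]]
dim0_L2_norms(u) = [1.37, 1.65]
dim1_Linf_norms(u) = [1.35, 1.43]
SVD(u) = [[-0.75, -0.66], [-0.66, 0.75]] @ diag([1.9574524262879502, 0.8844659398865605]) @ [[-0.60, -0.8],[-0.80, 0.6]]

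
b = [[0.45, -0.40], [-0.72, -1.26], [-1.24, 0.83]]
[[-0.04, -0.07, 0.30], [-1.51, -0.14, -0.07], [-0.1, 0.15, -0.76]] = b@[[0.64, -0.03, 0.47], [0.83, 0.13, -0.21]]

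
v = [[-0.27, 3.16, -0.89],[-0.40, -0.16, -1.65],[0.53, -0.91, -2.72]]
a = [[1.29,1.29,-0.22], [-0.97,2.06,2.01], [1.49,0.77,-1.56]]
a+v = [[1.02, 4.45, -1.11], [-1.37, 1.9, 0.36], [2.02, -0.14, -4.28]]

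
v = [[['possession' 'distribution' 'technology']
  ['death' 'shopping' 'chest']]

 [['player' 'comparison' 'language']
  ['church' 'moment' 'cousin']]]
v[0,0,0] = 'possession'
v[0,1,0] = 'death'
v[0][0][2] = 'technology'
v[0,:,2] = ['technology', 'chest']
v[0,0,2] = 'technology'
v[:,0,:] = [['possession', 'distribution', 'technology'], ['player', 'comparison', 'language']]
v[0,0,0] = 'possession'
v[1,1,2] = 'cousin'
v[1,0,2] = 'language'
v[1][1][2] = 'cousin'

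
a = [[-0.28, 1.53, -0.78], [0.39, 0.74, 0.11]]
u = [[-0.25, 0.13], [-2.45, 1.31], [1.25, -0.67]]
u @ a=[[0.12, -0.29, 0.21], [1.20, -2.78, 2.06], [-0.61, 1.42, -1.05]]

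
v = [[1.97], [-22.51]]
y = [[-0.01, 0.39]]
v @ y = [[-0.02, 0.77],[0.23, -8.78]]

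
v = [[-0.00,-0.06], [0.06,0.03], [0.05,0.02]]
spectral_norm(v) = 0.09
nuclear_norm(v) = 0.14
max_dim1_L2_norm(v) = 0.07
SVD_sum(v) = [[-0.03, -0.02],  [0.05, 0.04],  [0.04, 0.03]] + [[0.03,  -0.04], [0.01,  -0.01], [0.01,  -0.01]]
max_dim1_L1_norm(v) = 0.09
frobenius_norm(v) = 0.10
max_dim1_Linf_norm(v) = 0.06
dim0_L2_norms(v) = [0.08, 0.07]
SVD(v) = [[-0.41, -0.91],[0.72, -0.28],[0.56, -0.31]] @ diag([0.09145252436458641, 0.05134623440277514]) @ [[0.78, 0.63], [-0.63, 0.78]]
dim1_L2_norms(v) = [0.06, 0.07, 0.05]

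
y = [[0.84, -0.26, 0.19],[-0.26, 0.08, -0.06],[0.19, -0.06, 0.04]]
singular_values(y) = [0.96, 0.0, 0.0]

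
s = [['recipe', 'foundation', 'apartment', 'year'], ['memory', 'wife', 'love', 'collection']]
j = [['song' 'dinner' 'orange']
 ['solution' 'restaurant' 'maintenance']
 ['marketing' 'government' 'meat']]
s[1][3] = 'collection'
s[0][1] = 'foundation'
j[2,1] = 'government'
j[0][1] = 'dinner'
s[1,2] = 'love'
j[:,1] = ['dinner', 'restaurant', 'government']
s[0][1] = 'foundation'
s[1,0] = 'memory'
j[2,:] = ['marketing', 'government', 'meat']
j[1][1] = 'restaurant'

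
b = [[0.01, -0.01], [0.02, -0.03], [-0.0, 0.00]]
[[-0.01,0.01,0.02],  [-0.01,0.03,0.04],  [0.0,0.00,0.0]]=b @ [[-0.61, 0.93, 1.84], [0.04, -0.33, -0.12]]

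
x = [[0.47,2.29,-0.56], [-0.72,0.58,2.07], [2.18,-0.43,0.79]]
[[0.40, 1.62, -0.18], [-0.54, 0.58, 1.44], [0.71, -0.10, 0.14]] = x @[[0.39, 0.06, -0.14], [0.06, 0.72, 0.1], [-0.14, 0.1, 0.62]]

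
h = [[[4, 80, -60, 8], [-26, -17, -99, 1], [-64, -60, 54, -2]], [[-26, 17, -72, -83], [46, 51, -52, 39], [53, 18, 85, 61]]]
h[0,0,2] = -60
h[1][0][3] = -83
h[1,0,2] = -72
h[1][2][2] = 85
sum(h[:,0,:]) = -132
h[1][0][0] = -26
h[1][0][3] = -83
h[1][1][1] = 51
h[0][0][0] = 4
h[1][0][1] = 17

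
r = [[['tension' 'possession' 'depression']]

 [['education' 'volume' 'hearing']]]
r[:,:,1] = [['possession'], ['volume']]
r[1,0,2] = 'hearing'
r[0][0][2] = 'depression'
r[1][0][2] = 'hearing'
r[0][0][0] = 'tension'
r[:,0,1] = ['possession', 'volume']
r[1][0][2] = 'hearing'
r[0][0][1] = 'possession'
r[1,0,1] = 'volume'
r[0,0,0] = 'tension'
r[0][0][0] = 'tension'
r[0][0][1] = 'possession'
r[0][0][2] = 'depression'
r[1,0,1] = 'volume'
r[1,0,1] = 'volume'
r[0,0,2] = 'depression'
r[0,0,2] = 'depression'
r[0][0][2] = 'depression'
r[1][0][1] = 'volume'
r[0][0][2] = 'depression'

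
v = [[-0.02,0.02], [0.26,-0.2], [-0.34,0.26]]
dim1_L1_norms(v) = [0.04, 0.46, 0.6]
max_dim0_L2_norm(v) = 0.43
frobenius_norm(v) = 0.54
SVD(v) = [[-0.05, -0.98],[0.61, 0.12],[-0.79, 0.16]] @ diag([0.5399867898236143, 0.0037771438929152046]) @ [[0.79, -0.61], [-0.61, -0.79]]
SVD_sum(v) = [[-0.02, 0.02], [0.26, -0.2], [-0.34, 0.26]] + [[0.0, 0.00], [-0.00, -0.00], [-0.00, -0.0]]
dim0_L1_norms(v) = [0.62, 0.48]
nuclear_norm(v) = 0.54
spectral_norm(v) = 0.54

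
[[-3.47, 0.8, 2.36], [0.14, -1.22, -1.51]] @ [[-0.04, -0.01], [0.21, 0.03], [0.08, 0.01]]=[[0.50, 0.08], [-0.38, -0.05]]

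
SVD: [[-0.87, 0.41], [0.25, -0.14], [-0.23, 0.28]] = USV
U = [[-0.91,-0.34], [0.27,-0.04], [-0.32,0.94]]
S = [1.06, 0.15]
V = [[0.88, -0.47], [0.47, 0.88]]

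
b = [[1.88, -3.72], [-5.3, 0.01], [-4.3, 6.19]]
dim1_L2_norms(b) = [4.17, 5.3, 7.54]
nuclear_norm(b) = 13.39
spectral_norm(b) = 9.21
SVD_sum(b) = [[2.77, -2.86], [-2.57, 2.65], [-5.18, 5.34]] + [[-0.89, -0.86], [-2.73, -2.64], [0.88, 0.85]]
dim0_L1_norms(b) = [11.48, 9.92]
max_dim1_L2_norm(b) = 7.54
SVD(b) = [[-0.43, -0.30], [0.4, -0.91], [0.81, 0.29]] @ diag([9.209427364194037, 4.17797171168428]) @ [[-0.70,0.72], [0.72,0.7]]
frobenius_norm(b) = 10.11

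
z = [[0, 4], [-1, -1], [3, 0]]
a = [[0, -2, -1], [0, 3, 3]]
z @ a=[[0, 12, 12], [0, -1, -2], [0, -6, -3]]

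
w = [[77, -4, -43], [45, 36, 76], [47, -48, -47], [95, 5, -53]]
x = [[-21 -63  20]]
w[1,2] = 76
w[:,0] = [77, 45, 47, 95]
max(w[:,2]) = 76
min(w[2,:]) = -48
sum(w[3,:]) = 47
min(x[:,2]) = 20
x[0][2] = 20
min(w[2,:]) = -48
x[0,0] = -21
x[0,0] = -21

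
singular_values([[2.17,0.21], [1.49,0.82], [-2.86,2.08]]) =[4.08, 1.86]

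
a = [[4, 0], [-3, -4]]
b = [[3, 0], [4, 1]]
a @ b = [[12, 0], [-25, -4]]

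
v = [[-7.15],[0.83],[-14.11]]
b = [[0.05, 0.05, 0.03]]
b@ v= [[-0.74]]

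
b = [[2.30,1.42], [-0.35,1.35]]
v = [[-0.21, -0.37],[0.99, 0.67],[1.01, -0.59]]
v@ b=[[-0.35, -0.8], [2.04, 2.31], [2.53, 0.64]]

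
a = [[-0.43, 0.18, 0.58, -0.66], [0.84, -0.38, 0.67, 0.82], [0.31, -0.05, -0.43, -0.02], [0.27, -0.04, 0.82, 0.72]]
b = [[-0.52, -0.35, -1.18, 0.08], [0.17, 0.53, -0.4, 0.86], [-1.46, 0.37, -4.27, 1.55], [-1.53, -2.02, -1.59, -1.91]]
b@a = [[-0.41,0.1,0.04,0.14], [0.48,-0.19,1.33,0.95], [0.03,-0.25,2.51,2.47], [-2.05,0.65,-3.12,-1.99]]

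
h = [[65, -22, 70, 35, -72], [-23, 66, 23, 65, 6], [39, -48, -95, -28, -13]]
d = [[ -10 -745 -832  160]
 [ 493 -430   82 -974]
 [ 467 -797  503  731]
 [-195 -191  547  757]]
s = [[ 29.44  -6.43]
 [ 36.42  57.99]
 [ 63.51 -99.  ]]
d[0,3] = 160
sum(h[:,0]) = 81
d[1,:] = [493, -430, 82, -974]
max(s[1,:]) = 57.99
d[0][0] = -10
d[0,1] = -745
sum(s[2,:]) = -35.49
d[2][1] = -797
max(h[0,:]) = 70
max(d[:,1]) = -191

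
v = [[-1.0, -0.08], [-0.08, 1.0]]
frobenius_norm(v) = 1.42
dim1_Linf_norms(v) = [1.0, 1.0]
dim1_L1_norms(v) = [1.08, 1.08]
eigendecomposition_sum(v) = [[-1.00, -0.04], [-0.04, -0.0]] + [[0.0, -0.04], [-0.04, 1.00]]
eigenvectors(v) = [[-1.0,0.04], [-0.04,-1.00]]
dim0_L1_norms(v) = [1.08, 1.08]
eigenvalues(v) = [-1.0, 1.0]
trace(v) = 0.00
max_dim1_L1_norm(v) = 1.08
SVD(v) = [[-1.0, -0.08], [-0.08, 1.00]] @ diag([1.0031948963187562, 1.0031948963187562]) @ [[1.0, 0.00], [0.0, 1.0]]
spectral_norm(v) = 1.00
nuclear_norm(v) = 2.01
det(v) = -1.01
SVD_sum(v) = [[-1.0, 0.00], [-0.08, 0.0]] + [[0.00, -0.08], [0.0, 1.0]]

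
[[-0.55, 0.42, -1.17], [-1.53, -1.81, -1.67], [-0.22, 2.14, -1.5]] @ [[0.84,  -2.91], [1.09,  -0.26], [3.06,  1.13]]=[[-3.58, 0.17], [-8.37, 3.04], [-2.44, -1.61]]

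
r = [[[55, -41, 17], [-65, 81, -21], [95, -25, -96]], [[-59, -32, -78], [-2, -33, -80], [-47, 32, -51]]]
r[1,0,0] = -59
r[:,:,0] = [[55, -65, 95], [-59, -2, -47]]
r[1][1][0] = -2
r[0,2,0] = 95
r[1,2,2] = -51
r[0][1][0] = -65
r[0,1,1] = 81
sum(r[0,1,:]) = -5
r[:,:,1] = [[-41, 81, -25], [-32, -33, 32]]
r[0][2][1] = -25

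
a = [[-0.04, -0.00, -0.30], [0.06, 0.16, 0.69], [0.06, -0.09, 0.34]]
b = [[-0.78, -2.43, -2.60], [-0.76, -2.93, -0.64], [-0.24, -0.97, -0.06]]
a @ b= [[0.10, 0.39, 0.12], [-0.33, -1.28, -0.30], [-0.06, -0.21, -0.12]]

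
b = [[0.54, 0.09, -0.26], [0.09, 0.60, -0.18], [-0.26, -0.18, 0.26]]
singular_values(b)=[0.83, 0.49, 0.08]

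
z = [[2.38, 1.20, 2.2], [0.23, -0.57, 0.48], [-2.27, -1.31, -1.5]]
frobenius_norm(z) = 4.66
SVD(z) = [[-0.75,-0.24,0.61], [-0.05,-0.91,-0.42], [0.66,-0.34,0.67]] @ diag([4.5775497090864725, 0.8142252926822542, 0.2338286415280318]) @ [[-0.72, -0.38, -0.58], [0.00, 0.84, -0.55], [-0.69, 0.4, 0.60]]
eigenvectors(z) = [[0.62+0.31j, 0.62-0.31j, -0.58+0.00j], [-0.04+0.13j, -0.04-0.13j, (0.73+0j)], [-0.71+0.00j, -0.71-0.00j, 0.36+0.00j]]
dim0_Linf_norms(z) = [2.38, 1.31, 2.2]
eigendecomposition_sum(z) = [[(1.26+0.07j),(0.42+0.35j),1.18-0.59j], [(0.02+0.24j),(-0.05+0.09j),0.14+0.21j], [-1.18+0.52j,(-0.54-0.13j),(-0.8+1.08j)]] + [[1.26-0.07j, 0.42-0.35j, 1.18+0.59j], [(0.02-0.24j), (-0.05-0.09j), 0.14-0.21j], [(-1.18-0.52j), (-0.54+0.13j), -0.80-1.08j]] + [[-0.15-0.00j, (0.37+0j), -0.15-0.00j], [(0.19+0j), (-0.46-0j), 0.19+0.00j], [(0.09+0j), (-0.23-0j), 0.09+0.00j]]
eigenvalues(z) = [(0.41+1.24j), (0.41-1.24j), (-0.51+0j)]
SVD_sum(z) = [[2.48, 1.31, 2.01], [0.16, 0.09, 0.13], [-2.16, -1.14, -1.75]] + [[-0.00, -0.16, 0.11], [-0.0, -0.62, 0.41], [-0.00, -0.23, 0.15]] + [[-0.10, 0.06, 0.09], [0.07, -0.04, -0.06], [-0.11, 0.06, 0.09]]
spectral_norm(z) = 4.58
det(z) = -0.87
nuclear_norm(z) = 5.63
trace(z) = 0.31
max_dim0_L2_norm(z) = 3.3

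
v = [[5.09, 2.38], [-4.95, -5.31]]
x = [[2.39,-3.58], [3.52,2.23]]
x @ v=[[29.89, 24.7],[6.88, -3.46]]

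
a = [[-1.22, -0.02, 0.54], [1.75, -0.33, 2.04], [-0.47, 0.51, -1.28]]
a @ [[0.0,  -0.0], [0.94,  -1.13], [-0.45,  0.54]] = [[-0.26, 0.31], [-1.23, 1.47], [1.06, -1.27]]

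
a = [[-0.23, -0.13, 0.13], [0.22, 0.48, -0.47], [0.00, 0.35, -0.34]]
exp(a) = [[0.78,-0.12,0.12], [0.25,1.50,-0.49], [0.04,0.37,0.64]]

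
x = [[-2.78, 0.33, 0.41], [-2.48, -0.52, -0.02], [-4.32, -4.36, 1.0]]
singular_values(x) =[6.88, 2.38, 0.37]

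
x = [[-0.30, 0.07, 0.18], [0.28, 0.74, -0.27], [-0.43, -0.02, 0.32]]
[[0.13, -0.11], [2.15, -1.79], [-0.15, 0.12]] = x @ [[0.26, -0.21], [2.83, -2.36], [0.05, -0.04]]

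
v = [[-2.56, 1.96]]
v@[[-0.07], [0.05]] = [[0.28]]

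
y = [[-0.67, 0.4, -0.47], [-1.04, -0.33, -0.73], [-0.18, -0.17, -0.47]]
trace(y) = -1.47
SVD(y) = [[-0.50, 0.85, 0.16],[-0.82, -0.4, -0.41],[-0.28, -0.33, 0.90]] @ diag([1.5737684445244864, 0.5408387046173038, 0.25718938276463843]) @ [[0.79, 0.08, 0.61], [-0.17, 0.98, 0.1], [0.59, 0.18, -0.78]]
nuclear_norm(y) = 2.37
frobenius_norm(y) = 1.68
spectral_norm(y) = 1.57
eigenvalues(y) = [(-0.45+0.43j), (-0.45-0.43j), (-0.57+0j)]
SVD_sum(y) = [[-0.62, -0.06, -0.48], [-1.01, -0.10, -0.79], [-0.35, -0.03, -0.27]] + [[-0.08, 0.45, 0.04],  [0.04, -0.21, -0.02],  [0.03, -0.18, -0.02]] + [[0.02, 0.01, -0.03], [-0.06, -0.02, 0.08], [0.14, 0.04, -0.18]]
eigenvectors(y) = [[(-0.06-0.52j), -0.06+0.52j, (-0.3+0j)], [0.77+0.00j, (0.77-0j), (0.69+0j)], [(0.21+0.29j), (0.21-0.29j), (0.66+0j)]]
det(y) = -0.22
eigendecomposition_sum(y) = [[(-0.48+0.18j), 0.26+0.18j, -0.50-0.11j], [(-0.19-0.73j), (-0.3+0.35j), (0.23-0.71j)], [(0.23-0.27j), (-0.21-0.02j), (0.33-0.1j)]] + [[-0.48-0.18j, 0.26-0.18j, (-0.5+0.11j)], [-0.19+0.73j, (-0.3-0.35j), 0.23+0.71j], [0.23+0.27j, (-0.21+0.02j), 0.33+0.10j]] + [[0.29+0.00j, (-0.12-0j), 0.52+0.00j], [(-0.67-0j), (0.27+0j), (-1.2-0j)], [-0.64-0.00j, (0.26+0j), -1.13-0.00j]]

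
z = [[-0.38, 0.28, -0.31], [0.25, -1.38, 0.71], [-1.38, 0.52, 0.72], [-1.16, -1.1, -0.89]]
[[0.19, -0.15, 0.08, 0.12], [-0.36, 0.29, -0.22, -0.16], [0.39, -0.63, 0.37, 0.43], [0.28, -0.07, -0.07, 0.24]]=z @ [[-0.29,0.33,-0.16,-0.28],[0.15,-0.20,0.17,0.07],[-0.12,-0.1,0.08,0.01]]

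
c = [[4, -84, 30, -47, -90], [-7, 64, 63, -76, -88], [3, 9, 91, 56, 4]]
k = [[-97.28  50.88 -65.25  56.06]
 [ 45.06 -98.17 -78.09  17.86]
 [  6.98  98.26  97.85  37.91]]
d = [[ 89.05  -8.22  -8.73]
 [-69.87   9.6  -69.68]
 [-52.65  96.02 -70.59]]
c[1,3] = -76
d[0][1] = -8.22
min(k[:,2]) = -78.09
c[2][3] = 56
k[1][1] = -98.17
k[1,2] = -78.09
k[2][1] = 98.26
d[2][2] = -70.59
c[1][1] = 64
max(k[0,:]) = 56.06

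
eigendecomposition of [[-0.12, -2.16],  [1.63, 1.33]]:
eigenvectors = [[0.75+0.00j, 0.75-0.00j], [-0.25-0.60j, (-0.25+0.6j)]]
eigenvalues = [(0.6+1.73j), (0.6-1.73j)]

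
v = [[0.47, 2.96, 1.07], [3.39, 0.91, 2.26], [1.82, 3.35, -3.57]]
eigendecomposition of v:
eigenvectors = [[0.57, 0.75, 0.02], [0.71, -0.55, -0.37], [0.40, -0.36, 0.93]]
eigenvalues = [4.91, -2.22, -4.88]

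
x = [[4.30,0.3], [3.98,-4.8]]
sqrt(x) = [[(2.08+0.03j), (0.07-0.07j)], [(0.9-0.94j), (0.03+2.19j)]]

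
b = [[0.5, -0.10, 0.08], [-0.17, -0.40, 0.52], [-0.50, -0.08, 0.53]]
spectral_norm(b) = 0.96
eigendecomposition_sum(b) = [[0.25+0.05j, (-0.03+0j), (0.03-0.05j)], [-0.11+0.71j, (-0.01-0.09j), 0.15+0.08j], [-0.25+1.20j, (-0.01-0.15j), 0.25+0.14j]] + [[(0.25-0.05j),-0.03-0.00j,0.03+0.05j],  [-0.11-0.71j,-0.01+0.09j,(0.15-0.08j)],  [-0.25-1.20j,(-0.01+0.15j),0.25-0.14j]] + [[(0.01-0j), (-0.04+0j), 0.02-0.00j], [(0.06-0j), (-0.38+0j), (0.22-0j)], [0.01-0.00j, (-0.06+0j), (0.03-0j)]]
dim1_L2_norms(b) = [0.52, 0.68, 0.73]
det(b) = -0.08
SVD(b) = [[-0.23,-0.83,0.52], [0.63,-0.53,-0.57], [0.75,0.19,0.64]] @ diag([0.9633583760950408, 0.5576758770800757, 0.15471992544754565]) @ [[-0.62, -0.3, 0.73], [-0.75, 0.50, -0.43], [0.24, 0.81, 0.53]]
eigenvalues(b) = [(0.48+0.1j), (0.48-0.1j), (-0.34+0j)]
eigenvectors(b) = [[-0.00-0.17j,-0.00+0.17j,(-0.1+0j)],[(0.5-0.03j),0.50+0.03j,-0.98+0.00j],[(0.85+0j),(0.85-0j),(-0.15+0j)]]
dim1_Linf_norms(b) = [0.5, 0.52, 0.53]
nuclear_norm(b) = 1.68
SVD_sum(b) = [[0.14, 0.07, -0.16], [-0.37, -0.18, 0.44], [-0.44, -0.21, 0.52]] + [[0.35,  -0.23,  0.20], [0.22,  -0.15,  0.13], [-0.08,  0.05,  -0.05]] + [[0.02, 0.06, 0.04], [-0.02, -0.07, -0.05], [0.02, 0.08, 0.05]]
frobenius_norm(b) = 1.12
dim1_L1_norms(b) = [0.68, 1.09, 1.11]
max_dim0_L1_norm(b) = 1.17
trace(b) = 0.63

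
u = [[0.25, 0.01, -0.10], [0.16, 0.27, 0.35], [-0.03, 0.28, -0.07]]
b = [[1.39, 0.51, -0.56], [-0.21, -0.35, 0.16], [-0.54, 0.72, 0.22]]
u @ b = [[0.4,0.05,-0.16], [-0.02,0.24,0.03], [-0.06,-0.16,0.05]]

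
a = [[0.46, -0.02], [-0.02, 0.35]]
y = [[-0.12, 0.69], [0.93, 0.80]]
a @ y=[[-0.07, 0.30], [0.33, 0.27]]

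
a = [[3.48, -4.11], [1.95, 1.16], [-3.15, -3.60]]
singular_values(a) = [5.59, 5.07]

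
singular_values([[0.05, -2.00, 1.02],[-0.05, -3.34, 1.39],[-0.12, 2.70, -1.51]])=[5.26, 0.31, 0.0]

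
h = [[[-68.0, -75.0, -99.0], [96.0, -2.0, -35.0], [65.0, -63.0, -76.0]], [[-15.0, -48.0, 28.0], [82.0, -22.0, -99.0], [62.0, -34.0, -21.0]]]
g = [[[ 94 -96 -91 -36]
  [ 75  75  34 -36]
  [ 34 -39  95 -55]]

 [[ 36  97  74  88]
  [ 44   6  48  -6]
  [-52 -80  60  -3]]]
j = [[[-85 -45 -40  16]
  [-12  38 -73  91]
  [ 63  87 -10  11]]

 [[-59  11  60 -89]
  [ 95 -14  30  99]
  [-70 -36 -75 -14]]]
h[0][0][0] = -68.0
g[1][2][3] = -3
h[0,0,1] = -75.0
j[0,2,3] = 11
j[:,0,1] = [-45, 11]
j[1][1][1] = -14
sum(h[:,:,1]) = -244.0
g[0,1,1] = 75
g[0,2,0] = 34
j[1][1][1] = -14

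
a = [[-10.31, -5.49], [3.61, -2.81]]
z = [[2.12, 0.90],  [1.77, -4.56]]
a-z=[[-12.43, -6.39], [1.84, 1.75]]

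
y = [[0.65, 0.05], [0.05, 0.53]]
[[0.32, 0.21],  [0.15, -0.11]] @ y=[[0.22, 0.13],  [0.09, -0.05]]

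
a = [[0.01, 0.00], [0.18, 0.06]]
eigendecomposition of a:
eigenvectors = [[0.00, 0.27], [1.00, -0.96]]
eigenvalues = [0.06, 0.01]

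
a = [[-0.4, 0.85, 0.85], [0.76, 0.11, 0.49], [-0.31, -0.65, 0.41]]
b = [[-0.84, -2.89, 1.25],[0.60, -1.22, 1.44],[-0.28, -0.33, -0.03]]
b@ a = [[-2.25,-1.84,-1.62], [-1.61,-0.56,0.50], [-0.13,-0.25,-0.41]]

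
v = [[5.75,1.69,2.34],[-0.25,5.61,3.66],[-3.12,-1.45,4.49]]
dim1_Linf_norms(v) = [5.75, 5.61, 4.49]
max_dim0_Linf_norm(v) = 5.75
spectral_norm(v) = 7.74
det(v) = 199.76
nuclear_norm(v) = 18.23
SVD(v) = [[-0.67, 0.47, 0.58], [-0.75, -0.42, -0.52], [-0.01, -0.78, 0.63]] @ diag([7.737230947951501, 6.552147793690256, 3.9403066565562463]) @ [[-0.47, -0.68, -0.56], [0.8, -0.06, -0.60], [0.37, -0.73, 0.58]]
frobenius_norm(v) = 10.88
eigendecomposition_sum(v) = [[2.11+0.77j, (1.36-0.6j), 0.76-2.44j],[(1.41+2.4j), 1.77+0.49j, 2.65-1.73j],[-2.18+1.58j, -0.31+1.75j, (1.91+2.39j)]] + [[(2.11-0.77j), (1.36+0.6j), (0.76+2.44j)], [1.41-2.40j, 1.77-0.49j, (2.65+1.73j)], [-2.18-1.58j, (-0.31-1.75j), 1.91-2.39j]] + [[1.52-0.00j, (-1.02-0j), (0.81+0j)], [(-3.07+0j), 2.07+0.00j, (-1.64-0j)], [1.24-0.00j, -0.84-0.00j, 0.66+0.00j]]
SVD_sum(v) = [[2.42, 3.53, 2.88], [2.70, 3.95, 3.22], [0.02, 0.03, 0.03]] + [[2.49, -0.20, -1.85], [-2.19, 0.17, 1.63], [-4.07, 0.32, 3.02]] + [[0.84, -1.65, 1.31], [-0.76, 1.49, -1.18], [0.93, -1.81, 1.44]]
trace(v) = 15.85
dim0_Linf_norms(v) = [5.75, 5.61, 4.49]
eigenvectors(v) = [[(0.39-0.32j), 0.39+0.32j, (0.42+0j)], [(0.62+0j), (0.62-0j), (-0.84+0j)], [(0.06+0.6j), 0.06-0.60j, 0.34+0.00j]]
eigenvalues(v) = [(5.8+3.65j), (5.8-3.65j), (4.25+0j)]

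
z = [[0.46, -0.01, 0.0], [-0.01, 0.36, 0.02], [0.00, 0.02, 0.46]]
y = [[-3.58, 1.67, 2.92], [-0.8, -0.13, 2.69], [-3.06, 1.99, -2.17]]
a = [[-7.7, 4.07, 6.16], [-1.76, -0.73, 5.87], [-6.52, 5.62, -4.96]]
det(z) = 0.08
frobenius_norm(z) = 0.74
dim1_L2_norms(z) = [0.46, 0.36, 0.46]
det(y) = -4.30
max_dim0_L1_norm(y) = 7.78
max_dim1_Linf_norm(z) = 0.46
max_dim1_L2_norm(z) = 0.46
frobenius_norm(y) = 7.08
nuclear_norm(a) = 22.68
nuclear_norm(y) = 10.09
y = a @ z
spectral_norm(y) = 5.64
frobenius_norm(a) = 15.83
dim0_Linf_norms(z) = [0.46, 0.36, 0.46]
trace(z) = 1.28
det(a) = -55.41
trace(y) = -5.88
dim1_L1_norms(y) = [8.17, 3.62, 7.22]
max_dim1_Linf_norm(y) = 3.58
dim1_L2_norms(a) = [10.67, 6.17, 9.93]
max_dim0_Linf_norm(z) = 0.46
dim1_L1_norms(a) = [17.93, 8.36, 17.1]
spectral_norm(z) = 0.46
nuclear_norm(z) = 1.28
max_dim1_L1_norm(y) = 8.17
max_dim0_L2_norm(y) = 4.78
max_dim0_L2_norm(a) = 10.24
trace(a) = -13.39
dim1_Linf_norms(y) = [3.58, 2.69, 3.06]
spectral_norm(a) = 12.43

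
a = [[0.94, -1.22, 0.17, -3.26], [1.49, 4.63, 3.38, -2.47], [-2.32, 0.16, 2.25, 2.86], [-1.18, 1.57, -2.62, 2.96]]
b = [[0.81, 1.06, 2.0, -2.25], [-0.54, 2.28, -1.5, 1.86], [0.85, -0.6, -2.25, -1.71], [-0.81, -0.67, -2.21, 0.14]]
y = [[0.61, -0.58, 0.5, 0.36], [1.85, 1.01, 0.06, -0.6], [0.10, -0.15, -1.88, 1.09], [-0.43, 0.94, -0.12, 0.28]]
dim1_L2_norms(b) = [3.29, 3.35, 3.01, 2.45]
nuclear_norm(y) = 6.31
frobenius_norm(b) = 6.09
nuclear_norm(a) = 16.68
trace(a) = 10.78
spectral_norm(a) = 7.08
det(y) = -3.75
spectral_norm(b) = 4.40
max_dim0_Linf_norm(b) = 2.28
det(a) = -88.54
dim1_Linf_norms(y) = [0.61, 1.85, 1.88, 0.94]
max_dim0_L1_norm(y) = 2.99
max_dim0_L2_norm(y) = 2.0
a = y @ b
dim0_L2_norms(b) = [1.53, 2.67, 4.02, 3.39]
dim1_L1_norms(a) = [5.59, 11.97, 7.59, 8.33]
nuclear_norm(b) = 10.84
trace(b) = 0.98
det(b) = 23.58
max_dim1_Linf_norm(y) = 1.88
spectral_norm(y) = 2.37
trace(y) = 0.02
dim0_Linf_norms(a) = [2.32, 4.63, 3.38, 3.26]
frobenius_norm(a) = 9.61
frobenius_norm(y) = 3.44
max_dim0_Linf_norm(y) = 1.88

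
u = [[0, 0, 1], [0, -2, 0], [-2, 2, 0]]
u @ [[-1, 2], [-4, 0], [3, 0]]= [[3, 0], [8, 0], [-6, -4]]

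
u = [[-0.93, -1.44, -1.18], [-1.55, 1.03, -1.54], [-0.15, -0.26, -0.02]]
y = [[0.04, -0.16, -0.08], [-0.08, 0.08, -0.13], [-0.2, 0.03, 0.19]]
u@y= [[0.31, -0.0, 0.04], [0.16, 0.28, -0.3], [0.02, 0.00, 0.04]]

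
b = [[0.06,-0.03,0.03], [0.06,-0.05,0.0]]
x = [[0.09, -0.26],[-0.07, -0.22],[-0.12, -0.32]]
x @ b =[[-0.01, 0.01, 0.00], [-0.02, 0.01, -0.0], [-0.03, 0.02, -0.0]]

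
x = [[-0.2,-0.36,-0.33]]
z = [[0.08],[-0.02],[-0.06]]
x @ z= [[0.01]]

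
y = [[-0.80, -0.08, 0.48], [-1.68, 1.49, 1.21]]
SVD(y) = [[-0.28, -0.96], [-0.96, 0.28]] @ diag([2.65253216225358, 0.5894685133324327]) @ [[0.69, -0.53, -0.49],[0.50, 0.84, -0.2]]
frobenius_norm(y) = 2.72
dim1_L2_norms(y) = [0.94, 2.55]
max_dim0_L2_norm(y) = 1.86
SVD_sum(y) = [[-0.52, 0.4, 0.36], [-1.76, 1.35, 1.24]] + [[-0.28, -0.48, 0.12], [0.08, 0.14, -0.03]]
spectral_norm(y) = 2.65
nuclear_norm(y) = 3.24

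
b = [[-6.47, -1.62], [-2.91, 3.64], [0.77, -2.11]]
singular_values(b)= [7.14, 4.5]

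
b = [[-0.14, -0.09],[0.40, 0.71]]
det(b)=-0.063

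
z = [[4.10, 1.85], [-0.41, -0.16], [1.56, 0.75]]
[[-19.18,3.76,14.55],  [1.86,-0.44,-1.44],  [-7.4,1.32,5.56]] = z @ [[-3.7, 2.00, 3.31], [-2.17, -2.40, 0.53]]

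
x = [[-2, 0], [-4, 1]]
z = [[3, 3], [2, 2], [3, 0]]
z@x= [[-18, 3], [-12, 2], [-6, 0]]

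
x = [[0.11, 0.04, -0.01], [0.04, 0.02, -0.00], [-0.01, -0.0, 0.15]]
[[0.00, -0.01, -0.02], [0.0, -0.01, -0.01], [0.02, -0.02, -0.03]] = x @[[-0.14, -0.05, -0.03], [0.46, -0.22, -0.47], [0.14, -0.11, -0.21]]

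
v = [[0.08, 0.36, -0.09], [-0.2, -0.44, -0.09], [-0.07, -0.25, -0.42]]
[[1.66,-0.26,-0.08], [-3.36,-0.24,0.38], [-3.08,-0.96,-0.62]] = v @ [[5.56, 0.87, -5.85], [4.33, -0.34, 1.48], [3.83, 2.34, 1.56]]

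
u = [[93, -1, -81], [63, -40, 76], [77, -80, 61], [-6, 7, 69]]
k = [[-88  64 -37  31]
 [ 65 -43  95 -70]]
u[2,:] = [77, -80, 61]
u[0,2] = -81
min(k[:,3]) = -70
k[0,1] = 64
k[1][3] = -70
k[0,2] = -37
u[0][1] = -1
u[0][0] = 93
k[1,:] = [65, -43, 95, -70]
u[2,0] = 77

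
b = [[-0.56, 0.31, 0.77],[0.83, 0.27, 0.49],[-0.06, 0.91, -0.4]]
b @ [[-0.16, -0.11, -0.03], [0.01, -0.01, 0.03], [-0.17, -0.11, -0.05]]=[[-0.04, -0.03, -0.01], [-0.21, -0.15, -0.04], [0.09, 0.04, 0.05]]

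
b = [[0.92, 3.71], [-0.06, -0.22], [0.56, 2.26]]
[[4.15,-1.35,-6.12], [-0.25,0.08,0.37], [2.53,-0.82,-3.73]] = b@ [[1.04, -0.34, -1.53], [0.86, -0.28, -1.27]]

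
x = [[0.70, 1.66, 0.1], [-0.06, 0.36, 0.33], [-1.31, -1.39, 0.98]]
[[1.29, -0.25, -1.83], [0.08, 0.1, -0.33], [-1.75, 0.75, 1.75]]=x@ [[1.13, 0.62, -0.20], [0.29, -0.47, -1.02], [0.14, 0.93, 0.07]]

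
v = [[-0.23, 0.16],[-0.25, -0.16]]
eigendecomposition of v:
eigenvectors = [[(-0.11+0.62j), (-0.11-0.62j)],[(-0.78+0j), -0.78-0.00j]]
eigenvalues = [(-0.2+0.2j), (-0.2-0.2j)]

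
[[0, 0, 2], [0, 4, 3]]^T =[[0, 0], [0, 4], [2, 3]]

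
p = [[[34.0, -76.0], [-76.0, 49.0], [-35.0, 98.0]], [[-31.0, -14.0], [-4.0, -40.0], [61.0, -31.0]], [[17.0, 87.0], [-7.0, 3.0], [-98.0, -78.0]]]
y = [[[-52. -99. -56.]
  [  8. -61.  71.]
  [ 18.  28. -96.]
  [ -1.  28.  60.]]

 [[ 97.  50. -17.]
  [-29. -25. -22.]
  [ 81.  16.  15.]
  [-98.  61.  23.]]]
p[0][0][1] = -76.0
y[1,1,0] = -29.0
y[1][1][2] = -22.0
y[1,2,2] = 15.0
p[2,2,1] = -78.0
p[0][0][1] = -76.0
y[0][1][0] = 8.0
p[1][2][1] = -31.0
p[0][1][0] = -76.0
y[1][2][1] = 16.0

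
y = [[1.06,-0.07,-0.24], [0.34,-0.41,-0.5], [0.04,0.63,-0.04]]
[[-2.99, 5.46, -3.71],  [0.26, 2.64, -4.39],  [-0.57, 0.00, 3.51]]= y @ [[-3.36, 4.73, -2.62], [-0.82, -0.41, 5.88], [-2.13, -1.73, 2.18]]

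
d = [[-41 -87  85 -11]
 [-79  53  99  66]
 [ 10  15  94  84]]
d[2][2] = 94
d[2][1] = 15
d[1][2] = 99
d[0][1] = -87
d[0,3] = -11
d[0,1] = -87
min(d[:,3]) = -11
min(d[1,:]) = -79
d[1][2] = 99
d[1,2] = 99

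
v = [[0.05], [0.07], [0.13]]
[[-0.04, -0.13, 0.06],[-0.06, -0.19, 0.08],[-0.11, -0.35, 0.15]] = v@[[-0.88, -2.68, 1.13]]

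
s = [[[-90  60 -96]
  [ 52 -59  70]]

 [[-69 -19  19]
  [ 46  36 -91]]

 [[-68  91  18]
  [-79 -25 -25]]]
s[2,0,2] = 18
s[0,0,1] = 60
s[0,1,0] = 52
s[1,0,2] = 19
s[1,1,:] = [46, 36, -91]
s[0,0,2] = -96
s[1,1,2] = -91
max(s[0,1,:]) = 70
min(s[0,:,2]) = -96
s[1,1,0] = 46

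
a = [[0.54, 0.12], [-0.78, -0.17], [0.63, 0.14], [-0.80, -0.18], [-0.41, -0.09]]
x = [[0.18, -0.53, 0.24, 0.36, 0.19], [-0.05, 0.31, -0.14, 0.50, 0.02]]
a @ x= [[0.09, -0.25, 0.11, 0.25, 0.11],  [-0.13, 0.36, -0.16, -0.37, -0.15],  [0.11, -0.29, 0.13, 0.3, 0.12],  [-0.13, 0.37, -0.17, -0.38, -0.16],  [-0.07, 0.19, -0.09, -0.19, -0.08]]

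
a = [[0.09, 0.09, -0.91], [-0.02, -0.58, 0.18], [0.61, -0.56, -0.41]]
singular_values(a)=[1.11, 0.86, 0.31]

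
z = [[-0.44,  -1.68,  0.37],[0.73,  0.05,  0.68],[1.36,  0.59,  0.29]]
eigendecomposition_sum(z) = [[-0.08+0.41j, -0.43-0.27j, -0.08+0.35j], [(0.37-0.18j), 0.04+0.50j, 0.33-0.14j], [(0.52-0.05j), (-0.17+0.61j), 0.45-0.03j]] + [[(-0.08-0.41j), -0.43+0.27j, (-0.08-0.35j)], [(0.37+0.18j), 0.04-0.50j, (0.33+0.14j)], [0.52+0.05j, (-0.17-0.61j), (0.45+0.03j)]] + [[-0.29+0.00j, -0.81-0.00j, 0.54+0.00j], [(-0.01+0j), -0.03-0.00j, (0.02+0j)], [0.32-0.00j, (0.92+0j), -0.61-0.00j]]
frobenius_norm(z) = 2.54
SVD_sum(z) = [[-1.00, -1.18, -0.06], [0.35, 0.41, 0.02], [0.86, 1.02, 0.05]] + [[0.53, -0.47, 0.5], [0.49, -0.44, 0.47], [0.41, -0.37, 0.39]] + [[0.04, -0.03, -0.06], [-0.11, 0.08, 0.19], [0.09, -0.06, -0.15]]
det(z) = -0.89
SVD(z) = [[-0.73, -0.63, 0.25], [0.25, -0.59, -0.76], [0.63, -0.50, 0.60]] @ diag([2.1181077904165098, 1.360106968643433, 0.3102070631440564]) @ [[0.65, 0.76, 0.04], [-0.61, 0.55, -0.58], [0.46, -0.35, -0.82]]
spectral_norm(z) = 2.12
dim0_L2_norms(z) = [1.61, 1.78, 0.83]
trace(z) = -0.10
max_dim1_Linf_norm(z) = 1.68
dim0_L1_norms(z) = [2.53, 2.32, 1.34]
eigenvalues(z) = [(0.42+0.89j), (0.42-0.89j), (-0.93+0j)]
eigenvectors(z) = [[0.15-0.51j, (0.15+0.51j), (-0.66+0j)],  [-0.49+0.18j, -0.49-0.18j, (-0.03+0j)],  [(-0.66+0j), -0.66-0.00j, (0.75+0j)]]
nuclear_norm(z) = 3.79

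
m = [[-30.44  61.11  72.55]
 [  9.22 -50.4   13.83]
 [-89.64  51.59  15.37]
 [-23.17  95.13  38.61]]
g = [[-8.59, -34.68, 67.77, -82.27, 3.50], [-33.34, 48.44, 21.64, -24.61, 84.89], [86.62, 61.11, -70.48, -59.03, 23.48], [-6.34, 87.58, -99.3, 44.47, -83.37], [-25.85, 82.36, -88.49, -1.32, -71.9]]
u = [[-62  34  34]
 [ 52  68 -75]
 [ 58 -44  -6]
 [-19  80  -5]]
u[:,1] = [34, 68, -44, 80]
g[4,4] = -71.9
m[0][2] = 72.55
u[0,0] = -62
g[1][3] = -24.61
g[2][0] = 86.62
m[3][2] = 38.61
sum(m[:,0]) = -134.03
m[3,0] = -23.17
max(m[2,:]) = 51.59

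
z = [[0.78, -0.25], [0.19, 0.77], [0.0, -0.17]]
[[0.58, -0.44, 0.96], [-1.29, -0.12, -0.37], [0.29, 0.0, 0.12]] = z@ [[0.19, -0.57, 1.0], [-1.72, -0.01, -0.73]]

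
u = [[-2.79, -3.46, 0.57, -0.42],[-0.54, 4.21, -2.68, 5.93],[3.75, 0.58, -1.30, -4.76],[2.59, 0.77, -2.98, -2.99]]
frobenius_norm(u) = 12.02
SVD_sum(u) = [[0.1,-0.07,0.0,-0.22], [-2.5,1.78,-0.05,5.86], [2.06,-1.47,0.04,-4.84], [1.28,-0.91,0.02,-3.01]] + [[-2.26, -2.75, 2.09, -0.11], [2.2, 2.68, -2.04, 0.11], [1.62, 1.98, -1.50, 0.08], [1.84, 2.24, -1.70, 0.09]] + [[-0.62, -0.64, -1.52, -0.08],[-0.24, -0.25, -0.59, -0.03],[0.07, 0.07, 0.16, 0.01],[-0.53, -0.55, -1.3, -0.07]] + [[-0.0, 0.00, 0.00, -0.00], [-0.0, 0.0, 0.00, -0.0], [-0.00, 0.0, 0.00, -0.00], [0.00, -0.00, -0.0, 0.0]]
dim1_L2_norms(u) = [4.5, 7.77, 6.22, 5.01]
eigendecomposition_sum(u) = [[-1.1, -0.43, 0.45, 1.06],[-1.15, -0.46, 0.48, 1.11],[4.11, 1.62, -1.70, -3.94],[3.94, 1.56, -1.63, -3.79]] + [[-1.86,  -1.19,  -1.7,  0.90], [1.06,  0.68,  0.97,  -0.52], [-0.46,  -0.29,  -0.42,  0.22], [-1.30,  -0.83,  -1.19,  0.63]] + [[-0.06, -0.05, -0.11, 0.08],[0.05, 0.04, 0.1, -0.07],[0.0, 0.00, 0.01, -0.01],[-0.04, -0.03, -0.07, 0.06]] + [[0.23,  -1.79,  1.92,  -2.46], [-0.5,  3.94,  -4.22,  5.41], [0.1,  -0.75,  0.81,  -1.03], [-0.01,  0.08,  -0.08,  0.11]]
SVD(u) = [[0.03, 0.57, -0.73, -0.39],  [-0.72, -0.55, -0.28, -0.32],  [0.59, -0.41, 0.08, -0.69],  [0.37, -0.46, -0.62, 0.52]] @ diag([9.230473865411751, 7.304204705303338, 2.4361508600173214, 0.010715885970086297]) @ [[0.38, -0.27, 0.01, -0.89], [-0.55, -0.67, 0.51, -0.03], [0.35, 0.36, 0.86, 0.05], [0.66, -0.59, -0.04, 0.46]]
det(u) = 1.76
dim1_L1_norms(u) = [7.24, 13.36, 10.39, 9.33]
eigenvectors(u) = [[0.19, 0.73, -0.65, -0.41], [0.2, -0.42, 0.6, 0.90], [-0.69, 0.18, 0.05, -0.17], [-0.67, 0.51, -0.46, 0.02]]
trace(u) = -2.87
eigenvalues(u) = [-7.04, -0.97, 0.05, 5.09]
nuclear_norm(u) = 18.98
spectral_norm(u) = 9.23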